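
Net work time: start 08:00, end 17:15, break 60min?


Total time = (17×60+15) - (8×60+0)
= 1035 - 480 = 555 min
Minus break: 555 - 60 = 495 min
= 8h 15m

8h 15m (495 minutes)


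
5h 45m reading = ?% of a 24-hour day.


Time: 345 minutes
Day: 1440 minutes
Percentage = (345/1440) × 100 ≈ 24.0%

24.0%


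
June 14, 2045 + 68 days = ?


August 21, 2045

Start: June 14, 2045
Add 68 days
June 14 → July 1: 30 - 14 + 1 = 17 days (68 - 17 = 51 left)
July 1 → August 1: 31 - 1 + 1 = 31 days (51 - 31 = 20 left)
August 1 + 20 = August 21, 2045


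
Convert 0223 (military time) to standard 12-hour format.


Hour: 2
2 < 12 → AM

2:23 AM


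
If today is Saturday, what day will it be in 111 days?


Friday

Start: Saturday (index 5)
(5 + 111) mod 7
= 116 mod 7
= 4
Index 4 → Friday


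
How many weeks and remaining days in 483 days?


69 weeks 0 days

Weeks: 483 ÷ 7 = 69 remainder 0


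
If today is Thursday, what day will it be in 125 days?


Wednesday

Start: Thursday (index 3)
(3 + 125) mod 7
= 128 mod 7
= 2
Index 2 → Wednesday


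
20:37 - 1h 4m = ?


Start: 1237 minutes from midnight
Subtract: 64 minutes
Remaining: 1237 - 64 = 1173
Hours: 19, Minutes: 33

19:33


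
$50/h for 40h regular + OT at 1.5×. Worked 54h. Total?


$3050.00

Regular: 40h × $50 = $2000.00
Overtime: 54 - 40 = 14h
OT pay: 14h × $50 × 1.5 = $1050.00
Total = $2000.00 + $1050.00 = $3050.00


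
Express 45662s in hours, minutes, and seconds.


Hours: 45662 ÷ 3600 = 12 remainder 2462
Minutes: 2462 ÷ 60 = 41 remainder 2
Seconds: 2

12h 41m 2s


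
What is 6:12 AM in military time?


Input: 6:12 AM
AM hour stays: 6

06:12


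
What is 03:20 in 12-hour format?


Hour: 3
3 < 12 → AM

3:20 AM


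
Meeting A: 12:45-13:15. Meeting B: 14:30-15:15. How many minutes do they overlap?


0 minutes

Meeting A: 765-795 (in minutes from midnight)
Meeting B: 870-915
Overlap start = max(765, 870) = 870
Overlap end = min(795, 915) = 795
Overlap = max(0, 795 - 870) = 0 min


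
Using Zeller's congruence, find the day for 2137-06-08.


Saturday

Zeller's congruence:
q=8, m=6, k=37, j=21
h = (8 + ⌊13×7/5⌋ + 37 + ⌊37/4⌋ + ⌊21/4⌋ - 2×21) mod 7
= (8 + 18 + 37 + 9 + 5 - 42) mod 7
= 35 mod 7 = 0
h=0 → Saturday


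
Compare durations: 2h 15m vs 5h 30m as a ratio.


9:22 (0.41)

Duration 1: 135 minutes
Duration 2: 330 minutes
Ratio = 135:330
GCD = 15
Simplified = 9:22
As a decimal: 9/22 ≈ 0.41


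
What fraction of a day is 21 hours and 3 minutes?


Total minutes: 21×60 + 3 = 1263
Day = 24×60 = 1440 minutes
Fraction = 1263/1440 ≈ 0.8771
As a percentage: 1263/1440 × 100 ≈ 87.71%

0.8771 (87.71%)


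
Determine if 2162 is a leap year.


Rules: divisible by 4 AND (not by 100 OR by 400)
2162 ÷ 4 = 540 remainder 2 → not divisible by 4
Not divisible by 4 → not a leap year

No


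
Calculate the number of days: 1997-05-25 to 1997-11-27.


From May 25, 1997 to November 27, 1997
Rest of May 1997: 31 - 25 = 6
Full months: June 30, July 31, August 31, September 30, October 31
Days into November 1997: 27
Total = 6 + 30 + 31 + 31 + 30 + 31 + 27 = 186 days

186 days


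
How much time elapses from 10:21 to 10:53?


End time in minutes: 10×60 + 53 = 653
Start time in minutes: 10×60 + 21 = 621
Difference = 653 - 621 = 32 minutes
= 0 hours 32 minutes

0h 32m


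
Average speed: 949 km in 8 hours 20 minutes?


Distance: 949 km
Time: 8h 20m = 500 min = 500/60 = 25/3 hours
Speed = 949 ÷ (25/3) = 949 × 3 / 25 = 2847/25 ≈ 113.9 km/h

113.9 km/h


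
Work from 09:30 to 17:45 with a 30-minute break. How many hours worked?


Total time = (17×60+45) - (9×60+30)
= 1065 - 570 = 495 min
Minus break: 495 - 30 = 465 min
= 7h 45m

7h 45m (465 minutes)


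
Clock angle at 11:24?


162.0°

Hour hand = 11×30 + 24×0.5 = 342.0°
Minute hand = 24×6 = 144°
Difference = |342.0 - 144| = 198.0°
Since > 180°: 360 - 198.0 = 162.0°


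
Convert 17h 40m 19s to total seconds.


63619 seconds

Hours: 17 × 3600 = 61200
Minutes: 40 × 60 = 2400
Seconds: 19
Total = 61200 + 2400 + 19 = 63619


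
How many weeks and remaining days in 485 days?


69 weeks 2 days

Weeks: 485 ÷ 7 = 69 remainder 2


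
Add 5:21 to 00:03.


Start: 3 minutes from midnight
Add: 321 minutes
Total: 324 minutes
Hours: 324 ÷ 60 = 5 remainder 24

05:24


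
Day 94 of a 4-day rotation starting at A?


Shifts: A, B, C, D
Start: A (index 0)
Day 94: (0 + 94 - 1) mod 4
= 93 mod 4
= 1
Index 1 → shift B

Shift B


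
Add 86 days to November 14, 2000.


Start: November 14, 2000
Add 86 days
November 14 → December 1: 30 - 14 + 1 = 17 days (86 - 17 = 69 left)
December 1 → January 1: 31 - 1 + 1 = 31 days (69 - 31 = 38 left)
January 1 → February 1: 31 - 1 + 1 = 31 days (38 - 31 = 7 left)
February 1 + 7 = February 8, 2001

February 8, 2001


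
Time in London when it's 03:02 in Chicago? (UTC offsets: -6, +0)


Time difference = UTC+0 - UTC-6 = +6 hours
New hour = (3 + 6) mod 24
= 9 mod 24 = 9
Minutes unchanged → 09:02

09:02


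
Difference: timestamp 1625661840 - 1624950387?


Difference = 1625661840 - 1624950387 = 711453 seconds
In hours: 711453 / 3600 ≈ 197.6
In days: 711453 / 86400 ≈ 8.23

711453 seconds (197.6 hours / 8.23 days)


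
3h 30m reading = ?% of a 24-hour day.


Time: 210 minutes
Day: 1440 minutes
Percentage = (210/1440) × 100 ≈ 14.6%

14.6%


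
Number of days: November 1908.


Month: November (month 11)
November has 30 days

30 days


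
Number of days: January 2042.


Month: January (month 1)
January has 31 days

31 days


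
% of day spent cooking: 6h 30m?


Time: 390 minutes
Day: 1440 minutes
Percentage = (390/1440) × 100 ≈ 27.1%

27.1%


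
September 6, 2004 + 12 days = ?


Start: September 6, 2004
Add 12 days
September 6 + 12 = September 18, 2004

September 18, 2004


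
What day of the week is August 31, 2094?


Zeller's congruence:
q=31, m=8, k=94, j=20
h = (31 + ⌊13×9/5⌋ + 94 + ⌊94/4⌋ + ⌊20/4⌋ - 2×20) mod 7
= (31 + 23 + 94 + 23 + 5 - 40) mod 7
= 136 mod 7 = 3
h=3 → Tuesday

Tuesday


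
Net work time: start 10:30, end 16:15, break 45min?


5h 0m (300 minutes)

Total time = (16×60+15) - (10×60+30)
= 975 - 630 = 345 min
Minus break: 345 - 45 = 300 min
= 5h 0m


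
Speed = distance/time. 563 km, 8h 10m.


Distance: 563 km
Time: 8h 10m = 490 min = 490/60 = 49/6 hours
Speed = 563 ÷ (49/6) = 563 × 6 / 49 = 3378/49 ≈ 68.9 km/h

68.9 km/h


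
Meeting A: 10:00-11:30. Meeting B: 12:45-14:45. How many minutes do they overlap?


Meeting A: 600-690 (in minutes from midnight)
Meeting B: 765-885
Overlap start = max(600, 765) = 765
Overlap end = min(690, 885) = 690
Overlap = max(0, 690 - 765) = 0 min

0 minutes


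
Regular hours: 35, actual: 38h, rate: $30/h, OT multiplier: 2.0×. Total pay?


Regular: 35h × $30 = $1050.00
Overtime: 38 - 35 = 3h
OT pay: 3h × $30 × 2.0 = $180.00
Total = $1050.00 + $180.00 = $1230.00

$1230.00


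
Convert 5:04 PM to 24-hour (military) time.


Input: 5:04 PM
PM: 5 + 12 = 17

17:04


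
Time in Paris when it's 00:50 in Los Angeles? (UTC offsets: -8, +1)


Time difference = UTC+1 - UTC-8 = +9 hours
New hour = (0 + 9) mod 24
= 9 mod 24 = 9
Minutes unchanged → 09:50

09:50


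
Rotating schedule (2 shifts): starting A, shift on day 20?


Shifts: A, B
Start: A (index 0)
Day 20: (0 + 20 - 1) mod 2
= 19 mod 2
= 1
Index 1 → shift B

Shift B


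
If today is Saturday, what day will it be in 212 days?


Monday

Start: Saturday (index 5)
(5 + 212) mod 7
= 217 mod 7
= 0
Index 0 → Monday


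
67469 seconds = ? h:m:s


Hours: 67469 ÷ 3600 = 18 remainder 2669
Minutes: 2669 ÷ 60 = 44 remainder 29
Seconds: 29

18h 44m 29s


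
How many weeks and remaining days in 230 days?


32 weeks 6 days

Weeks: 230 ÷ 7 = 32 remainder 6


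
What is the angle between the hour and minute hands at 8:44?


Hour hand = 8×30 + 44×0.5 = 262.0°
Minute hand = 44×6 = 264°
Difference = |262.0 - 264| = 2.0°

2.0°


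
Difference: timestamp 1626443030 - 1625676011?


767019 seconds (213.1 hours / 8.88 days)

Difference = 1626443030 - 1625676011 = 767019 seconds
In hours: 767019 / 3600 ≈ 213.1
In days: 767019 / 86400 ≈ 8.88


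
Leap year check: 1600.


Yes

Rules: divisible by 4 AND (not by 100 OR by 400)
1600 ÷ 4 = 400 exactly → divisible by 4
1600 ÷ 100 = 16 exactly → divisible by 100
1600 ÷ 400 = 4 exactly → divisible by 400
Divisible by 400 → leap year


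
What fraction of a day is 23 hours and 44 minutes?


0.9889 (98.89%)

Total minutes: 23×60 + 44 = 1424
Day = 24×60 = 1440 minutes
Fraction = 1424/1440 ≈ 0.9889
As a percentage: 1424/1440 × 100 ≈ 98.89%


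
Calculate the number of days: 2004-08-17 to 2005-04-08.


234 days

From August 17, 2004 to April 8, 2005
Rest of August 2004: 31 - 17 = 14
Full months: September 30, October 31, November 30, December 31, January 31, February 2005 28, March 31
Days into April 2005: 8
Total = 14 + 30 + 31 + 30 + 31 + 31 + 28 + 31 + 8 = 234 days


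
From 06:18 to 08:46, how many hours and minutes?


2h 28m

End time in minutes: 8×60 + 46 = 526
Start time in minutes: 6×60 + 18 = 378
Difference = 526 - 378 = 148 minutes
= 2 hours 28 minutes


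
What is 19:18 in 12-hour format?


7:18 PM

Hour: 19
19 - 12 = 7 → PM


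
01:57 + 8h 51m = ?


Start: 117 minutes from midnight
Add: 531 minutes
Total: 648 minutes
Hours: 648 ÷ 60 = 10 remainder 48

10:48


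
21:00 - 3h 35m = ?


17:25

Start: 1260 minutes from midnight
Subtract: 215 minutes
Remaining: 1260 - 215 = 1045
Hours: 17, Minutes: 25


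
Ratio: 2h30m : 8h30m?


5:17 (0.29)

Duration 1: 150 minutes
Duration 2: 510 minutes
Ratio = 150:510
GCD = 30
Simplified = 5:17
As a decimal: 5/17 ≈ 0.29


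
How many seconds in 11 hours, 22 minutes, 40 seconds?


Hours: 11 × 3600 = 39600
Minutes: 22 × 60 = 1320
Seconds: 40
Total = 39600 + 1320 + 40 = 40960

40960 seconds


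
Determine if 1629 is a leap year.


Rules: divisible by 4 AND (not by 100 OR by 400)
1629 ÷ 4 = 407 remainder 1 → not divisible by 4
Not divisible by 4 → not a leap year

No


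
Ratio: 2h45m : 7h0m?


11:28 (0.39)

Duration 1: 165 minutes
Duration 2: 420 minutes
Ratio = 165:420
GCD = 15
Simplified = 11:28
As a decimal: 11/28 ≈ 0.39


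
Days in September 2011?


30 days

Month: September (month 9)
September has 30 days


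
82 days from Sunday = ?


Friday

Start: Sunday (index 6)
(6 + 82) mod 7
= 88 mod 7
= 4
Index 4 → Friday


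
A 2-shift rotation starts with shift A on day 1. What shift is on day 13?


Shifts: A, B
Start: A (index 0)
Day 13: (0 + 13 - 1) mod 2
= 12 mod 2
= 0
Index 0 → shift A

Shift A


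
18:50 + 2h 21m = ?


Start: 1130 minutes from midnight
Add: 141 minutes
Total: 1271 minutes
Hours: 1271 ÷ 60 = 21 remainder 11

21:11


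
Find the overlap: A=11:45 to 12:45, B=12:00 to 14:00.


45 minutes

Meeting A: 705-765 (in minutes from midnight)
Meeting B: 720-840
Overlap start = max(705, 720) = 720
Overlap end = min(765, 840) = 765
Overlap = max(0, 765 - 720) = 45 min


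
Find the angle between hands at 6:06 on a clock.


Hour hand = 6×30 + 6×0.5 = 183.0°
Minute hand = 6×6 = 36°
Difference = |183.0 - 36| = 147.0°

147.0°


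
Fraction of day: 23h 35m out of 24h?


0.9826 (98.26%)

Total minutes: 23×60 + 35 = 1415
Day = 24×60 = 1440 minutes
Fraction = 1415/1440 ≈ 0.9826
As a percentage: 1415/1440 × 100 ≈ 98.26%


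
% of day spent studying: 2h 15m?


9.4%

Time: 135 minutes
Day: 1440 minutes
Percentage = (135/1440) × 100 ≈ 9.4%


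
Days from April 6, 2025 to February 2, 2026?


302 days

From April 6, 2025 to February 2, 2026
Rest of April 2025: 30 - 6 = 24
Full months: May 31, June 30, July 31, August 31, September 30, October 31, November 30, December 31, January 31
Days into February 2026: 2
Total = 24 + 31 + 30 + 31 + 31 + 30 + 31 + 30 + 31 + 31 + 2 = 302 days


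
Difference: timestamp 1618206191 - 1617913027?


Difference = 1618206191 - 1617913027 = 293164 seconds
In hours: 293164 / 3600 ≈ 81.4
In days: 293164 / 86400 ≈ 3.39

293164 seconds (81.4 hours / 3.39 days)


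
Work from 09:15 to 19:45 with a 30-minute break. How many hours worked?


10h 0m (600 minutes)

Total time = (19×60+45) - (9×60+15)
= 1185 - 555 = 630 min
Minus break: 630 - 30 = 600 min
= 10h 0m


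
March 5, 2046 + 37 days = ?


Start: March 5, 2046
Add 37 days
March 5 → April 1: 31 - 5 + 1 = 27 days (37 - 27 = 10 left)
April 1 + 10 = April 11, 2046

April 11, 2046


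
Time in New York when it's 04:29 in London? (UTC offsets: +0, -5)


Time difference = UTC-5 - UTC+0 = -5 hours
New hour = (4 -5) mod 24
= -1 mod 24 = 23
Minutes unchanged → 23:29; -1 < 0 → previous day

23:29 (previous day)


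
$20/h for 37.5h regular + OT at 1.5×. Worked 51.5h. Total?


$1170.00

Regular: 37.5h × $20 = $750.00
Overtime: 51.5 - 37.5 = 14.0h
OT pay: 14.0h × $20 × 1.5 = $420.00
Total = $750.00 + $420.00 = $1170.00


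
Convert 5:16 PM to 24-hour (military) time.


17:16

Input: 5:16 PM
PM: 5 + 12 = 17


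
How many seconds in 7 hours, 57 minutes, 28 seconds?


Hours: 7 × 3600 = 25200
Minutes: 57 × 60 = 3420
Seconds: 28
Total = 25200 + 3420 + 28 = 28648

28648 seconds


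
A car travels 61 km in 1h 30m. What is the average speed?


40.7 km/h

Distance: 61 km
Time: 1h 30m = 90 min = 90/60 = 3/2 hours
Speed = 61 ÷ (3/2) = 61 × 2 / 3 = 122/3 ≈ 40.7 km/h


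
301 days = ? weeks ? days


Weeks: 301 ÷ 7 = 43 remainder 0

43 weeks 0 days


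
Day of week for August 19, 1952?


Zeller's congruence:
q=19, m=8, k=52, j=19
h = (19 + ⌊13×9/5⌋ + 52 + ⌊52/4⌋ + ⌊19/4⌋ - 2×19) mod 7
= (19 + 23 + 52 + 13 + 4 - 38) mod 7
= 73 mod 7 = 3
h=3 → Tuesday

Tuesday


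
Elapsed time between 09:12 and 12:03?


2h 51m

End time in minutes: 12×60 + 3 = 723
Start time in minutes: 9×60 + 12 = 552
Difference = 723 - 552 = 171 minutes
= 2 hours 51 minutes


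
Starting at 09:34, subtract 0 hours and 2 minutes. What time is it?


Start: 574 minutes from midnight
Subtract: 2 minutes
Remaining: 574 - 2 = 572
Hours: 9, Minutes: 32

09:32


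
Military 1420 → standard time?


2:20 PM

Hour: 14
14 - 12 = 2 → PM


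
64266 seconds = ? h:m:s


Hours: 64266 ÷ 3600 = 17 remainder 3066
Minutes: 3066 ÷ 60 = 51 remainder 6
Seconds: 6

17h 51m 6s


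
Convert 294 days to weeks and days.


Weeks: 294 ÷ 7 = 42 remainder 0

42 weeks 0 days


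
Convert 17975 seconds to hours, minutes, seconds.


4h 59m 35s

Hours: 17975 ÷ 3600 = 4 remainder 3575
Minutes: 3575 ÷ 60 = 59 remainder 35
Seconds: 35


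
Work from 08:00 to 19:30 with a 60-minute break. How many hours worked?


10h 30m (630 minutes)

Total time = (19×60+30) - (8×60+0)
= 1170 - 480 = 690 min
Minus break: 690 - 60 = 630 min
= 10h 30m


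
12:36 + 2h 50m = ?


Start: 756 minutes from midnight
Add: 170 minutes
Total: 926 minutes
Hours: 926 ÷ 60 = 15 remainder 26

15:26


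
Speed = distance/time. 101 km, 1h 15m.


Distance: 101 km
Time: 1h 15m = 75 min = 75/60 = 5/4 hours
Speed = 101 ÷ (5/4) = 101 × 4 / 5 = 404/5 = 80.8 km/h

80.8 km/h


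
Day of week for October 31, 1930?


Friday

Zeller's congruence:
q=31, m=10, k=30, j=19
h = (31 + ⌊13×11/5⌋ + 30 + ⌊30/4⌋ + ⌊19/4⌋ - 2×19) mod 7
= (31 + 28 + 30 + 7 + 4 - 38) mod 7
= 62 mod 7 = 6
h=6 → Friday


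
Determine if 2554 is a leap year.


Rules: divisible by 4 AND (not by 100 OR by 400)
2554 ÷ 4 = 638 remainder 2 → not divisible by 4
Not divisible by 4 → not a leap year

No


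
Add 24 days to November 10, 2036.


December 4, 2036

Start: November 10, 2036
Add 24 days
November 10 → December 1: 30 - 10 + 1 = 21 days (24 - 21 = 3 left)
December 1 + 3 = December 4, 2036


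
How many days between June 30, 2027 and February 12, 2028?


227 days

From June 30, 2027 to February 12, 2028
Rest of June 2027: 30 - 30 = 0
Full months: July 31, August 31, September 30, October 31, November 30, December 31, January 31
Days into February 2028: 12
Total = 0 + 31 + 31 + 30 + 31 + 30 + 31 + 31 + 12 = 227 days


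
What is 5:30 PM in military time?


17:30

Input: 5:30 PM
PM: 5 + 12 = 17


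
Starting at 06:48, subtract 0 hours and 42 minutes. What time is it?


06:06

Start: 408 minutes from midnight
Subtract: 42 minutes
Remaining: 408 - 42 = 366
Hours: 6, Minutes: 6


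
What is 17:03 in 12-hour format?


5:03 PM

Hour: 17
17 - 12 = 5 → PM


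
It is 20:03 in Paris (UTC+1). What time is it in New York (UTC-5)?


14:03

Time difference = UTC-5 - UTC+1 = -6 hours
New hour = (20 -6) mod 24
= 14 mod 24 = 14
Minutes unchanged → 14:03


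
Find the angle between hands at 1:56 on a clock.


Hour hand = 1×30 + 56×0.5 = 58.0°
Minute hand = 56×6 = 336°
Difference = |58.0 - 336| = 278.0°
Since > 180°: 360 - 278.0 = 82.0°

82.0°


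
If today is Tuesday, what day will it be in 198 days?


Start: Tuesday (index 1)
(1 + 198) mod 7
= 199 mod 7
= 3
Index 3 → Thursday

Thursday


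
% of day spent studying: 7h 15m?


30.2%

Time: 435 minutes
Day: 1440 minutes
Percentage = (435/1440) × 100 ≈ 30.2%


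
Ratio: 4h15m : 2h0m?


17:8 (2.13)

Duration 1: 255 minutes
Duration 2: 120 minutes
Ratio = 255:120
GCD = 15
Simplified = 17:8
As a decimal: 17/8 ≈ 2.13


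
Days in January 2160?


Month: January (month 1)
January has 31 days

31 days


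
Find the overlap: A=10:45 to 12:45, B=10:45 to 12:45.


120 minutes

Meeting A: 645-765 (in minutes from midnight)
Meeting B: 645-765
Overlap start = max(645, 645) = 645
Overlap end = min(765, 765) = 765
Overlap = max(0, 765 - 645) = 120 min


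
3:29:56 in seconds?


12596 seconds

Hours: 3 × 3600 = 10800
Minutes: 29 × 60 = 1740
Seconds: 56
Total = 10800 + 1740 + 56 = 12596


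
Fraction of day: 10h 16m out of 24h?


0.4278 (42.78%)

Total minutes: 10×60 + 16 = 616
Day = 24×60 = 1440 minutes
Fraction = 616/1440 ≈ 0.4278
As a percentage: 616/1440 × 100 ≈ 42.78%


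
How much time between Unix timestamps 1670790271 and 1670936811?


Difference = 1670936811 - 1670790271 = 146540 seconds
In hours: 146540 / 3600 ≈ 40.7
In days: 146540 / 86400 ≈ 1.70

146540 seconds (40.7 hours / 1.70 days)


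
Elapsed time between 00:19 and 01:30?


End time in minutes: 1×60 + 30 = 90
Start time in minutes: 0×60 + 19 = 19
Difference = 90 - 19 = 71 minutes
= 1 hours 11 minutes

1h 11m


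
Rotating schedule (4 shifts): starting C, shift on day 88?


Shifts: A, B, C, D
Start: C (index 2)
Day 88: (2 + 88 - 1) mod 4
= 89 mod 4
= 1
Index 1 → shift B

Shift B


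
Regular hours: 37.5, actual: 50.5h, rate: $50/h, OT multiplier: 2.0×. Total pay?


Regular: 37.5h × $50 = $1875.00
Overtime: 50.5 - 37.5 = 13.0h
OT pay: 13.0h × $50 × 2.0 = $1300.00
Total = $1875.00 + $1300.00 = $3175.00

$3175.00


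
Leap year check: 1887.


No

Rules: divisible by 4 AND (not by 100 OR by 400)
1887 ÷ 4 = 471 remainder 3 → not divisible by 4
Not divisible by 4 → not a leap year


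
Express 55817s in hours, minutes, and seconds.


15h 30m 17s

Hours: 55817 ÷ 3600 = 15 remainder 1817
Minutes: 1817 ÷ 60 = 30 remainder 17
Seconds: 17


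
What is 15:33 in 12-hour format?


3:33 PM

Hour: 15
15 - 12 = 3 → PM


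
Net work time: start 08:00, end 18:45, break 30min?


Total time = (18×60+45) - (8×60+0)
= 1125 - 480 = 645 min
Minus break: 645 - 30 = 615 min
= 10h 15m

10h 15m (615 minutes)


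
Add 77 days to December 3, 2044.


Start: December 3, 2044
Add 77 days
December 3 → January 1: 31 - 3 + 1 = 29 days (77 - 29 = 48 left)
January 1 → February 1: 31 - 1 + 1 = 31 days (48 - 31 = 17 left)
February 1 + 17 = February 18, 2045

February 18, 2045


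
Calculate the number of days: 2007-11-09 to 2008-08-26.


From November 9, 2007 to August 26, 2008
Rest of November 2007: 30 - 9 = 21
Full months: December 31, January 31, February 2008 29, March 31, April 30, May 31, June 30, July 31
Days into August 2008: 26
Total = 21 + 31 + 31 + 29 + 31 + 30 + 31 + 30 + 31 + 26 = 291 days

291 days


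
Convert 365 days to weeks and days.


52 weeks 1 days

Weeks: 365 ÷ 7 = 52 remainder 1


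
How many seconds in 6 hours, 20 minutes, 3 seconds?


Hours: 6 × 3600 = 21600
Minutes: 20 × 60 = 1200
Seconds: 3
Total = 21600 + 1200 + 3 = 22803

22803 seconds


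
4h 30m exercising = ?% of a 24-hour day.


Time: 270 minutes
Day: 1440 minutes
Percentage = (270/1440) × 100 ≈ 18.8%

18.8%


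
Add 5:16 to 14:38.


Start: 878 minutes from midnight
Add: 316 minutes
Total: 1194 minutes
Hours: 1194 ÷ 60 = 19 remainder 54

19:54


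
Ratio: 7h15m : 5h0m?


29:20 (1.45)

Duration 1: 435 minutes
Duration 2: 300 minutes
Ratio = 435:300
GCD = 15
Simplified = 29:20
As a decimal: 29/20 = 1.45


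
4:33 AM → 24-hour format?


Input: 4:33 AM
AM hour stays: 4

04:33


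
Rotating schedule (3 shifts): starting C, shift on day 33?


Shifts: A, B, C
Start: C (index 2)
Day 33: (2 + 33 - 1) mod 3
= 34 mod 3
= 1
Index 1 → shift B

Shift B


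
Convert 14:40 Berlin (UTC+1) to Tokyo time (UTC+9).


Time difference = UTC+9 - UTC+1 = +8 hours
New hour = (14 + 8) mod 24
= 22 mod 24 = 22
Minutes unchanged → 22:40

22:40


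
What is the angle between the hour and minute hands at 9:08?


134.0°

Hour hand = 9×30 + 8×0.5 = 274.0°
Minute hand = 8×6 = 48°
Difference = |274.0 - 48| = 226.0°
Since > 180°: 360 - 226.0 = 134.0°


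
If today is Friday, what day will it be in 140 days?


Start: Friday (index 4)
(4 + 140) mod 7
= 144 mod 7
= 4
Index 4 → Friday

Friday


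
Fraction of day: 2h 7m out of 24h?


Total minutes: 2×60 + 7 = 127
Day = 24×60 = 1440 minutes
Fraction = 127/1440 ≈ 0.0882
As a percentage: 127/1440 × 100 ≈ 8.82%

0.0882 (8.82%)


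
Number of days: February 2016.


29 days

Month: February (month 2)
February: 28 or 29 (leap year)
2016 leap year? Yes


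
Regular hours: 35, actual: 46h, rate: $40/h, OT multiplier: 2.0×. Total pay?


Regular: 35h × $40 = $1400.00
Overtime: 46 - 35 = 11h
OT pay: 11h × $40 × 2.0 = $880.00
Total = $1400.00 + $880.00 = $2280.00

$2280.00


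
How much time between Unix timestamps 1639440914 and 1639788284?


347370 seconds (96.5 hours / 4.02 days)

Difference = 1639788284 - 1639440914 = 347370 seconds
In hours: 347370 / 3600 ≈ 96.5
In days: 347370 / 86400 ≈ 4.02


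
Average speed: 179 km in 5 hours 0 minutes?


Distance: 179 km
Time: 5 hours
Speed = 179 / 5 = 35.8 km/h

35.8 km/h


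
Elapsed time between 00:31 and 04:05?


End time in minutes: 4×60 + 5 = 245
Start time in minutes: 0×60 + 31 = 31
Difference = 245 - 31 = 214 minutes
= 3 hours 34 minutes

3h 34m


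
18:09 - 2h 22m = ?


Start: 1089 minutes from midnight
Subtract: 142 minutes
Remaining: 1089 - 142 = 947
Hours: 15, Minutes: 47

15:47


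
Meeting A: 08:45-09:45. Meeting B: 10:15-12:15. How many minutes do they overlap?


Meeting A: 525-585 (in minutes from midnight)
Meeting B: 615-735
Overlap start = max(525, 615) = 615
Overlap end = min(585, 735) = 585
Overlap = max(0, 585 - 615) = 0 min

0 minutes


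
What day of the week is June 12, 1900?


Zeller's congruence:
q=12, m=6, k=0, j=19
h = (12 + ⌊13×7/5⌋ + 0 + ⌊0/4⌋ + ⌊19/4⌋ - 2×19) mod 7
= (12 + 18 + 0 + 0 + 4 - 38) mod 7
= -4 mod 7 = 3
h=3 → Tuesday

Tuesday


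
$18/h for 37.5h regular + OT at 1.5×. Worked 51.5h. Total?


Regular: 37.5h × $18 = $675.00
Overtime: 51.5 - 37.5 = 14.0h
OT pay: 14.0h × $18 × 1.5 = $378.00
Total = $675.00 + $378.00 = $1053.00

$1053.00


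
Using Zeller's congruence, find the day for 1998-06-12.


Zeller's congruence:
q=12, m=6, k=98, j=19
h = (12 + ⌊13×7/5⌋ + 98 + ⌊98/4⌋ + ⌊19/4⌋ - 2×19) mod 7
= (12 + 18 + 98 + 24 + 4 - 38) mod 7
= 118 mod 7 = 6
h=6 → Friday

Friday


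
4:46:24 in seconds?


Hours: 4 × 3600 = 14400
Minutes: 46 × 60 = 2760
Seconds: 24
Total = 14400 + 2760 + 24 = 17184

17184 seconds


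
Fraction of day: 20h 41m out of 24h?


Total minutes: 20×60 + 41 = 1241
Day = 24×60 = 1440 minutes
Fraction = 1241/1440 ≈ 0.8618
As a percentage: 1241/1440 × 100 ≈ 86.18%

0.8618 (86.18%)


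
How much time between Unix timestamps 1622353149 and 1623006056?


652907 seconds (181.4 hours / 7.56 days)

Difference = 1623006056 - 1622353149 = 652907 seconds
In hours: 652907 / 3600 ≈ 181.4
In days: 652907 / 86400 ≈ 7.56


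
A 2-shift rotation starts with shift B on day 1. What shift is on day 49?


Shift B

Shifts: A, B
Start: B (index 1)
Day 49: (1 + 49 - 1) mod 2
= 49 mod 2
= 1
Index 1 → shift B


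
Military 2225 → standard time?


10:25 PM

Hour: 22
22 - 12 = 10 → PM


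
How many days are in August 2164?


Month: August (month 8)
August has 31 days

31 days


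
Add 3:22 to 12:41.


16:03

Start: 761 minutes from midnight
Add: 202 minutes
Total: 963 minutes
Hours: 963 ÷ 60 = 16 remainder 3


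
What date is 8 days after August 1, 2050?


August 9, 2050

Start: August 1, 2050
Add 8 days
August 1 + 8 = August 9, 2050


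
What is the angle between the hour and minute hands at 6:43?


56.5°

Hour hand = 6×30 + 43×0.5 = 201.5°
Minute hand = 43×6 = 258°
Difference = |201.5 - 258| = 56.5°


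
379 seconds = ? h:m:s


Hours: 379 ÷ 3600 = 0 remainder 379
Minutes: 379 ÷ 60 = 6 remainder 19
Seconds: 19

0h 6m 19s


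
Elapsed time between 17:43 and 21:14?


3h 31m

End time in minutes: 21×60 + 14 = 1274
Start time in minutes: 17×60 + 43 = 1063
Difference = 1274 - 1063 = 211 minutes
= 3 hours 31 minutes


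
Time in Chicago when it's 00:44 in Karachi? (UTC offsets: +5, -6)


Time difference = UTC-6 - UTC+5 = -11 hours
New hour = (0 -11) mod 24
= -11 mod 24 = 13
Minutes unchanged → 13:44; -11 < 0 → previous day

13:44 (previous day)


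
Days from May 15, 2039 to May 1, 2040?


From May 15, 2039 to May 1, 2040
Rest of May 2039: 31 - 15 = 16
Full months: June 30, July 31, August 31, September 30, October 31, November 30, December 31, January 31, February 2040 29, March 31, April 30
Days into May 2040: 1
Total = 16 + 30 + 31 + 31 + 30 + 31 + 30 + 31 + 31 + 29 + 31 + 30 + 1 = 352 days

352 days


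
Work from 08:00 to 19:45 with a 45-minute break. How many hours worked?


11h 0m (660 minutes)

Total time = (19×60+45) - (8×60+0)
= 1185 - 480 = 705 min
Minus break: 705 - 45 = 660 min
= 11h 0m


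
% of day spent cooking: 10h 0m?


41.7%

Time: 600 minutes
Day: 1440 minutes
Percentage = (600/1440) × 100 ≈ 41.7%


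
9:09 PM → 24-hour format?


Input: 9:09 PM
PM: 9 + 12 = 21

21:09


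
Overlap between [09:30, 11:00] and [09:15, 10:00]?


30 minutes

Meeting A: 570-660 (in minutes from midnight)
Meeting B: 555-600
Overlap start = max(570, 555) = 570
Overlap end = min(660, 600) = 600
Overlap = max(0, 600 - 570) = 30 min


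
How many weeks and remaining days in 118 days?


Weeks: 118 ÷ 7 = 16 remainder 6

16 weeks 6 days


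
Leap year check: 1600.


Yes

Rules: divisible by 4 AND (not by 100 OR by 400)
1600 ÷ 4 = 400 exactly → divisible by 4
1600 ÷ 100 = 16 exactly → divisible by 100
1600 ÷ 400 = 4 exactly → divisible by 400
Divisible by 400 → leap year


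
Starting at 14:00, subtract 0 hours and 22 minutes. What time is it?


13:38

Start: 840 minutes from midnight
Subtract: 22 minutes
Remaining: 840 - 22 = 818
Hours: 13, Minutes: 38


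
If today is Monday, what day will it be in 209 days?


Sunday

Start: Monday (index 0)
(0 + 209) mod 7
= 209 mod 7
= 6
Index 6 → Sunday


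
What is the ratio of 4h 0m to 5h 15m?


16:21 (0.76)

Duration 1: 240 minutes
Duration 2: 315 minutes
Ratio = 240:315
GCD = 15
Simplified = 16:21
As a decimal: 16/21 ≈ 0.76


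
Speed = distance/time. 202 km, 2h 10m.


93.2 km/h

Distance: 202 km
Time: 2h 10m = 130 min = 130/60 = 13/6 hours
Speed = 202 ÷ (13/6) = 202 × 6 / 13 = 1212/13 ≈ 93.2 km/h


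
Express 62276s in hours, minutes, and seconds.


Hours: 62276 ÷ 3600 = 17 remainder 1076
Minutes: 1076 ÷ 60 = 17 remainder 56
Seconds: 56

17h 17m 56s


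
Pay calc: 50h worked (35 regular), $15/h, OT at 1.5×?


$862.50

Regular: 35h × $15 = $525.00
Overtime: 50 - 35 = 15h
OT pay: 15h × $15 × 1.5 = $337.50
Total = $525.00 + $337.50 = $862.50


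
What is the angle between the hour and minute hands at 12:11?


60.5°

Hour hand (12 ≡ 0 on the dial): 0×30 + 11×0.5 = 5.5°
Minute hand = 11×6 = 66°
Difference = |5.5 - 66| = 60.5°


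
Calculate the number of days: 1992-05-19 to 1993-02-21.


278 days

From May 19, 1992 to February 21, 1993
Rest of May 1992: 31 - 19 = 12
Full months: June 30, July 31, August 31, September 30, October 31, November 30, December 31, January 31
Days into February 1993: 21
Total = 12 + 30 + 31 + 31 + 30 + 31 + 30 + 31 + 31 + 21 = 278 days


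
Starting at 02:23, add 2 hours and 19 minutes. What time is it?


04:42

Start: 143 minutes from midnight
Add: 139 minutes
Total: 282 minutes
Hours: 282 ÷ 60 = 4 remainder 42


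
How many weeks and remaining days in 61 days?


Weeks: 61 ÷ 7 = 8 remainder 5

8 weeks 5 days


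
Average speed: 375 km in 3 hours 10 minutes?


118.4 km/h

Distance: 375 km
Time: 3h 10m = 190 min = 190/60 = 19/6 hours
Speed = 375 ÷ (19/6) = 375 × 6 / 19 = 2250/19 ≈ 118.4 km/h


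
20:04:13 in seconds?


72253 seconds

Hours: 20 × 3600 = 72000
Minutes: 4 × 60 = 240
Seconds: 13
Total = 72000 + 240 + 13 = 72253


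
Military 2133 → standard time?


9:33 PM

Hour: 21
21 - 12 = 9 → PM


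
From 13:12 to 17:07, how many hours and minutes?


End time in minutes: 17×60 + 7 = 1027
Start time in minutes: 13×60 + 12 = 792
Difference = 1027 - 792 = 235 minutes
= 3 hours 55 minutes

3h 55m


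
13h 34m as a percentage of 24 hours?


Total minutes: 13×60 + 34 = 814
Day = 24×60 = 1440 minutes
Fraction = 814/1440 ≈ 0.5653
As a percentage: 814/1440 × 100 ≈ 56.53%

0.5653 (56.53%)


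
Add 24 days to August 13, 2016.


Start: August 13, 2016
Add 24 days
August 13 → September 1: 31 - 13 + 1 = 19 days (24 - 19 = 5 left)
September 1 + 5 = September 6, 2016

September 6, 2016


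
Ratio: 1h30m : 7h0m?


Duration 1: 90 minutes
Duration 2: 420 minutes
Ratio = 90:420
GCD = 30
Simplified = 3:14
As a decimal: 3/14 ≈ 0.21

3:14 (0.21)


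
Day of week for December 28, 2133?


Zeller's congruence:
q=28, m=12, k=33, j=21
h = (28 + ⌊13×13/5⌋ + 33 + ⌊33/4⌋ + ⌊21/4⌋ - 2×21) mod 7
= (28 + 33 + 33 + 8 + 5 - 42) mod 7
= 65 mod 7 = 2
h=2 → Monday

Monday


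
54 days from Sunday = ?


Friday

Start: Sunday (index 6)
(6 + 54) mod 7
= 60 mod 7
= 4
Index 4 → Friday


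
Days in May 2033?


Month: May (month 5)
May has 31 days

31 days


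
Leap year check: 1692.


Rules: divisible by 4 AND (not by 100 OR by 400)
1692 ÷ 4 = 423 exactly → divisible by 4
1692 ÷ 100 = 16 remainder 92 → not divisible by 100
Divisible by 4 but not by 100 → leap year

Yes


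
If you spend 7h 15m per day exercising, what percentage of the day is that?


Time: 435 minutes
Day: 1440 minutes
Percentage = (435/1440) × 100 ≈ 30.2%

30.2%


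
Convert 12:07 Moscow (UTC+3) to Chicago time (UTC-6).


03:07

Time difference = UTC-6 - UTC+3 = -9 hours
New hour = (12 -9) mod 24
= 3 mod 24 = 3
Minutes unchanged → 03:07


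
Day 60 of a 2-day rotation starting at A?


Shift B

Shifts: A, B
Start: A (index 0)
Day 60: (0 + 60 - 1) mod 2
= 59 mod 2
= 1
Index 1 → shift B


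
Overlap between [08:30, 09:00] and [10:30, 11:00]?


Meeting A: 510-540 (in minutes from midnight)
Meeting B: 630-660
Overlap start = max(510, 630) = 630
Overlap end = min(540, 660) = 540
Overlap = max(0, 540 - 630) = 0 min

0 minutes


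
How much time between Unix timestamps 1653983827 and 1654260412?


276585 seconds (76.8 hours / 3.20 days)

Difference = 1654260412 - 1653983827 = 276585 seconds
In hours: 276585 / 3600 ≈ 76.8
In days: 276585 / 86400 ≈ 3.20


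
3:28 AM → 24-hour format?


03:28

Input: 3:28 AM
AM hour stays: 3


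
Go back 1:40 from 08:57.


07:17

Start: 537 minutes from midnight
Subtract: 100 minutes
Remaining: 537 - 100 = 437
Hours: 7, Minutes: 17


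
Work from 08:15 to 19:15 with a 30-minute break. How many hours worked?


Total time = (19×60+15) - (8×60+15)
= 1155 - 495 = 660 min
Minus break: 660 - 30 = 630 min
= 10h 30m

10h 30m (630 minutes)


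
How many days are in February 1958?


Month: February (month 2)
February: 28 or 29 (leap year)
1958 leap year? No

28 days


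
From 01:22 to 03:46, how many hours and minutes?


End time in minutes: 3×60 + 46 = 226
Start time in minutes: 1×60 + 22 = 82
Difference = 226 - 82 = 144 minutes
= 2 hours 24 minutes

2h 24m


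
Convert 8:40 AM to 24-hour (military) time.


Input: 8:40 AM
AM hour stays: 8

08:40


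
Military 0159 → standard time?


Hour: 1
1 < 12 → AM

1:59 AM


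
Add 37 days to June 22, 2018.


Start: June 22, 2018
Add 37 days
June 22 → July 1: 30 - 22 + 1 = 9 days (37 - 9 = 28 left)
July 1 + 28 = July 29, 2018

July 29, 2018


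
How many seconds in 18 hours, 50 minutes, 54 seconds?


67854 seconds

Hours: 18 × 3600 = 64800
Minutes: 50 × 60 = 3000
Seconds: 54
Total = 64800 + 3000 + 54 = 67854


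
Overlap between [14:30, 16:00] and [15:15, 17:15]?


Meeting A: 870-960 (in minutes from midnight)
Meeting B: 915-1035
Overlap start = max(870, 915) = 915
Overlap end = min(960, 1035) = 960
Overlap = max(0, 960 - 915) = 45 min

45 minutes


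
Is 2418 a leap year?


No

Rules: divisible by 4 AND (not by 100 OR by 400)
2418 ÷ 4 = 604 remainder 2 → not divisible by 4
Not divisible by 4 → not a leap year


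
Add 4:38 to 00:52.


Start: 52 minutes from midnight
Add: 278 minutes
Total: 330 minutes
Hours: 330 ÷ 60 = 5 remainder 30

05:30


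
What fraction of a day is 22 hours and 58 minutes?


0.9569 (95.69%)

Total minutes: 22×60 + 58 = 1378
Day = 24×60 = 1440 minutes
Fraction = 1378/1440 ≈ 0.9569
As a percentage: 1378/1440 × 100 ≈ 95.69%


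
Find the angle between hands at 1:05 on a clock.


2.5°

Hour hand = 1×30 + 5×0.5 = 32.5°
Minute hand = 5×6 = 30°
Difference = |32.5 - 30| = 2.5°


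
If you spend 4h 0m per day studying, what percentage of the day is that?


Time: 240 minutes
Day: 1440 minutes
Percentage = (240/1440) × 100 ≈ 16.7%

16.7%


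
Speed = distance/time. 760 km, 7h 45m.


Distance: 760 km
Time: 7h 45m = 465 min = 465/60 = 31/4 hours
Speed = 760 ÷ (31/4) = 760 × 4 / 31 = 3040/31 ≈ 98.1 km/h

98.1 km/h


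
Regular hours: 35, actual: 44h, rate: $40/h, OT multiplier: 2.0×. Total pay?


Regular: 35h × $40 = $1400.00
Overtime: 44 - 35 = 9h
OT pay: 9h × $40 × 2.0 = $720.00
Total = $1400.00 + $720.00 = $2120.00

$2120.00


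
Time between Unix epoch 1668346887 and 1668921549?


574662 seconds (159.6 hours / 6.65 days)

Difference = 1668921549 - 1668346887 = 574662 seconds
In hours: 574662 / 3600 ≈ 159.6
In days: 574662 / 86400 ≈ 6.65


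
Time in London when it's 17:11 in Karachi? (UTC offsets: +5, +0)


Time difference = UTC+0 - UTC+5 = -5 hours
New hour = (17 -5) mod 24
= 12 mod 24 = 12
Minutes unchanged → 12:11

12:11


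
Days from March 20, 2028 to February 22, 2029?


From March 20, 2028 to February 22, 2029
Rest of March 2028: 31 - 20 = 11
Full months: April 30, May 31, June 30, July 31, August 31, September 30, October 31, November 30, December 31, January 31
Days into February 2029: 22
Total = 11 + 30 + 31 + 30 + 31 + 31 + 30 + 31 + 30 + 31 + 31 + 22 = 339 days

339 days


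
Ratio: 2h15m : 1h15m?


9:5 (1.80)

Duration 1: 135 minutes
Duration 2: 75 minutes
Ratio = 135:75
GCD = 15
Simplified = 9:5
As a decimal: 9/5 = 1.80


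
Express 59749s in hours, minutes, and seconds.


Hours: 59749 ÷ 3600 = 16 remainder 2149
Minutes: 2149 ÷ 60 = 35 remainder 49
Seconds: 49

16h 35m 49s


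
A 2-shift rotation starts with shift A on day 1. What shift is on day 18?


Shifts: A, B
Start: A (index 0)
Day 18: (0 + 18 - 1) mod 2
= 17 mod 2
= 1
Index 1 → shift B

Shift B


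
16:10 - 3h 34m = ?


12:36

Start: 970 minutes from midnight
Subtract: 214 minutes
Remaining: 970 - 214 = 756
Hours: 12, Minutes: 36


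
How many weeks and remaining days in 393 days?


56 weeks 1 days

Weeks: 393 ÷ 7 = 56 remainder 1


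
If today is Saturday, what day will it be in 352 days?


Start: Saturday (index 5)
(5 + 352) mod 7
= 357 mod 7
= 0
Index 0 → Monday

Monday


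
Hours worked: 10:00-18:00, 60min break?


7h 0m (420 minutes)

Total time = (18×60+0) - (10×60+0)
= 1080 - 600 = 480 min
Minus break: 480 - 60 = 420 min
= 7h 0m


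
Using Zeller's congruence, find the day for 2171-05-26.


Zeller's congruence:
q=26, m=5, k=71, j=21
h = (26 + ⌊13×6/5⌋ + 71 + ⌊71/4⌋ + ⌊21/4⌋ - 2×21) mod 7
= (26 + 15 + 71 + 17 + 5 - 42) mod 7
= 92 mod 7 = 1
h=1 → Sunday

Sunday


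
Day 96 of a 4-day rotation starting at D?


Shifts: A, B, C, D
Start: D (index 3)
Day 96: (3 + 96 - 1) mod 4
= 98 mod 4
= 2
Index 2 → shift C

Shift C


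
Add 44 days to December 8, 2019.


January 21, 2020

Start: December 8, 2019
Add 44 days
December 8 → January 1: 31 - 8 + 1 = 24 days (44 - 24 = 20 left)
January 1 + 20 = January 21, 2020


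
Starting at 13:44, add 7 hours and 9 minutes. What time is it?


Start: 824 minutes from midnight
Add: 429 minutes
Total: 1253 minutes
Hours: 1253 ÷ 60 = 20 remainder 53

20:53


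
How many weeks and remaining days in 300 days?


42 weeks 6 days

Weeks: 300 ÷ 7 = 42 remainder 6


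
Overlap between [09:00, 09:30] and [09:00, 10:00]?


30 minutes

Meeting A: 540-570 (in minutes from midnight)
Meeting B: 540-600
Overlap start = max(540, 540) = 540
Overlap end = min(570, 600) = 570
Overlap = max(0, 570 - 540) = 30 min


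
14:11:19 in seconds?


Hours: 14 × 3600 = 50400
Minutes: 11 × 60 = 660
Seconds: 19
Total = 50400 + 660 + 19 = 51079

51079 seconds


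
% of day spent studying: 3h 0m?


12.5%

Time: 180 minutes
Day: 1440 minutes
Percentage = (180/1440) × 100 = 12.5%


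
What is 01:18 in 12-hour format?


1:18 AM

Hour: 1
1 < 12 → AM


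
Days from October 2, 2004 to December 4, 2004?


From October 2, 2004 to December 4, 2004
Rest of October 2004: 31 - 2 = 29
Full months: November 30
Days into December 2004: 4
Total = 29 + 30 + 4 = 63 days

63 days


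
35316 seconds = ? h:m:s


9h 48m 36s

Hours: 35316 ÷ 3600 = 9 remainder 2916
Minutes: 2916 ÷ 60 = 48 remainder 36
Seconds: 36


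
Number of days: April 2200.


Month: April (month 4)
April has 30 days

30 days


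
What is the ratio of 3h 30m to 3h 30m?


1:1 (1.00)

Duration 1: 210 minutes
Duration 2: 210 minutes
Ratio = 210:210
GCD = 210
Simplified = 1:1
As a decimal: 1/1 = 1.00


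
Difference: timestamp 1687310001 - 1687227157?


Difference = 1687310001 - 1687227157 = 82844 seconds
In hours: 82844 / 3600 ≈ 23.0
In days: 82844 / 86400 ≈ 0.96

82844 seconds (23.0 hours / 0.96 days)


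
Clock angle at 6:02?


Hour hand = 6×30 + 2×0.5 = 181.0°
Minute hand = 2×6 = 12°
Difference = |181.0 - 12| = 169.0°

169.0°
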